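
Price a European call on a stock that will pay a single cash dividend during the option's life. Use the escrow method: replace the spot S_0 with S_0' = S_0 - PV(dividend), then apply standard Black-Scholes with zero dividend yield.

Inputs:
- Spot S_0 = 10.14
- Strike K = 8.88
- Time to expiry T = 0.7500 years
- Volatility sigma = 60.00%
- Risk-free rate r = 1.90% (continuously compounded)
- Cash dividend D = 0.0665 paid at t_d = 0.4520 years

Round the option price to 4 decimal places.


PV(D) = D * exp(-r * t_d) = 0.0665 * 0.99144877 = 0.06593134
S_0' = S_0 - PV(D) = 10.1400 - 0.06593134 = 10.07406866
d1 = (ln(S_0'/K) + (r + sigma^2/2)*T) / (sigma*sqrt(T)) = 0.53003277
d2 = d1 - sigma*sqrt(T) = 0.01041753
exp(-rT) = 0.98585105
N(d1) = 0.70195539; N(d2) = 0.50415592
C = S_0' * N(d1) - K * exp(-rT) * N(d2) = 10.07406866 * 0.70195539 - 8.8800 * 0.98585105 * 0.50415592 = 2.6580

Answer: Price = 2.6580


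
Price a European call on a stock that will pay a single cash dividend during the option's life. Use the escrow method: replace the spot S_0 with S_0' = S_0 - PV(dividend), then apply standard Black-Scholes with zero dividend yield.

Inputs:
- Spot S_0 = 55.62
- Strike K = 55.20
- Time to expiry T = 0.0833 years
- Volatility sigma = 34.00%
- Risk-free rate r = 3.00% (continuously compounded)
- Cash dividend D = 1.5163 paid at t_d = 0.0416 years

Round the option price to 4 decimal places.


PV(D) = D * exp(-r * t_d) = 1.5163 * 0.99875278 = 1.51440884
S_0' = S_0 - PV(D) = 55.6200 - 1.51440884 = 54.10559116
d1 = (ln(S_0'/K) + (r + sigma^2/2)*T) / (sigma*sqrt(T)) = -0.12953934
d2 = d1 - sigma*sqrt(T) = -0.22766925
exp(-rT) = 0.99750412
N(d1) = 0.44846545; N(d2) = 0.40995169
C = S_0' * N(d1) - K * exp(-rT) * N(d2) = 54.10559116 * 0.44846545 - 55.2000 * 0.99750412 * 0.40995169 = 1.6916

Answer: Price = 1.6916


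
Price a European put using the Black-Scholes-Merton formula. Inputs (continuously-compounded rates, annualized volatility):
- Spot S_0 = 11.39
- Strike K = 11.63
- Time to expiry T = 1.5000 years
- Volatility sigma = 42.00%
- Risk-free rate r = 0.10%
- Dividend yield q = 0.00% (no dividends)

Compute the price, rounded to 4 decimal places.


Answer: Price = 2.4473

Derivation:
d1 = (ln(S/K) + (r - q + 0.5*sigma^2) * T) / (sigma * sqrt(T)) = 0.21957500
d2 = d1 - sigma * sqrt(T) = -0.29481784
exp(-rT) = 0.99850112; exp(-qT) = 1.00000000
P = K * exp(-rT) * N(-d2) - S_0 * exp(-qT) * N(-d1)
N(-d1) = 0.41310108; N(-d2) = 0.61593348
P = 11.6300 * 0.99850112 * 0.61593348 - 11.3900 * 1.00000000 * 0.41310108 = 2.4473


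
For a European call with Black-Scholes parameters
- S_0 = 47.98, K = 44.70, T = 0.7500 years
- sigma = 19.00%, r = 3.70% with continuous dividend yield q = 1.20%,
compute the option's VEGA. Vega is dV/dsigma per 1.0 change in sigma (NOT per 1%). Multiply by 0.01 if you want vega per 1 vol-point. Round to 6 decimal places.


Answer: Vega = 13.500301

Derivation:
d1 = 0.6265663762; d2 = 0.4620215494
phi(d1) = 0.3278394589; exp(-qT) = 0.9910403788; exp(-rT) = 0.9726314943
Vega = S * exp(-qT) * phi(d1) * sqrt(T) = 47.9800 * 0.9910403788 * 0.3278394589 * 0.8660254038 = 13.500301


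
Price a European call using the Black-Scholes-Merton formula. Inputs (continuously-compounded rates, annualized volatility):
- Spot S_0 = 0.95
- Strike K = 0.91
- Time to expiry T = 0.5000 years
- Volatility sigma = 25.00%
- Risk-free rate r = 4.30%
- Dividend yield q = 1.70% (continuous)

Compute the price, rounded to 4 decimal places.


Answer: Price = 0.0934

Derivation:
d1 = (ln(S/K) + (r - q + 0.5*sigma^2) * T) / (sigma * sqrt(T)) = 0.40527053
d2 = d1 - sigma * sqrt(T) = 0.22849384
exp(-rT) = 0.97872948; exp(-qT) = 0.99153602
C = S_0 * exp(-qT) * N(d1) - K * exp(-rT) * N(d2)
N(d1) = 0.65736067; N(d2) = 0.59036883
C = 0.9500 * 0.99153602 * 0.65736067 - 0.9100 * 0.97872948 * 0.59036883 = 0.0934


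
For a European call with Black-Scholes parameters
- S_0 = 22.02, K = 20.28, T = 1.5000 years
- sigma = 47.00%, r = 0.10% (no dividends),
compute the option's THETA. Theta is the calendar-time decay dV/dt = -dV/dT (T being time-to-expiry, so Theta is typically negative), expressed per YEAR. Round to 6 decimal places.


d1 = 0.4334223612; d2 = -0.1422077284
phi(d1) = 0.3631766207; exp(-qT) = 1.0000000000; exp(-rT) = 0.9985011244
Theta = -S*exp(-qT)*phi(d1)*sigma/(2*sqrt(T)) - r*K*exp(-rT)*N(d2) + q*S*exp(-qT)*N(d1)
N(d1) = 0.6676460208; N(d2) = 0.4434579637; sqrt(T) = 1.2247448714
Term 1 = -22.0200 * 1.0000000000 * 0.3631766207 * 0.4700 / (2 * 1.2247448714) = -1.5344665677
Term 2 = -0.0010 * 20.2800 * 0.9985011244 * 0.4434579637 = -0.0089798476
Term 3 = 0 (no dividend yield, q = 0)
Theta = -1.5344665677 + (-0.0089798476) + (0.0000000000) = -1.543446

Answer: Theta = -1.543446


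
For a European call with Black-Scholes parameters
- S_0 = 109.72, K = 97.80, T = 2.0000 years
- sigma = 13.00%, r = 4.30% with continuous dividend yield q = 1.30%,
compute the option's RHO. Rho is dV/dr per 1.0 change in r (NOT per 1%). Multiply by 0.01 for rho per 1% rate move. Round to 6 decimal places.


d1 = 1.0438369539; d2 = 0.8599891908
phi(d1) = 0.2313701832; exp(-qT) = 0.9743350896; exp(-rT) = 0.9175942312
N(d2) = 0.8051024995
Rho = K*T*exp(-rT)*N(d2) = 97.8000 * 2.0000 * 0.9175942312 * 0.8051024995 = 144.500949

Answer: Rho = 144.500949


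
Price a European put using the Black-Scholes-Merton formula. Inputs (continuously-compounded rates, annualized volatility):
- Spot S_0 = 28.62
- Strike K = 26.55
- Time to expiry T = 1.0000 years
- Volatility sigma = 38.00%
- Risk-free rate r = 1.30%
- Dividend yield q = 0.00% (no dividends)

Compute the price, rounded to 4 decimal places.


Answer: Price = 3.0336

Derivation:
d1 = (ln(S/K) + (r - q + 0.5*sigma^2) * T) / (sigma * sqrt(T)) = 0.42177902
d2 = d1 - sigma * sqrt(T) = 0.04177902
exp(-rT) = 0.98708414; exp(-qT) = 1.00000000
P = K * exp(-rT) * N(-d2) - S_0 * exp(-qT) * N(-d1)
N(-d1) = 0.33659316; N(-d2) = 0.48333743
P = 26.5500 * 0.98708414 * 0.48333743 - 28.6200 * 1.00000000 * 0.33659316 = 3.0336


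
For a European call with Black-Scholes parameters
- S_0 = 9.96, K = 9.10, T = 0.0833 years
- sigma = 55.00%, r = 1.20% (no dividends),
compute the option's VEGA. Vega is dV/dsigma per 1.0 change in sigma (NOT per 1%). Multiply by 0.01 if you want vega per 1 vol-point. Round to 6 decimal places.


Answer: Vega = 0.925681

Derivation:
d1 = 0.6545399191; d2 = 0.4958003525
phi(d1) = 0.3220173715; exp(-qT) = 1.0000000000; exp(-rT) = 0.9990008994
Vega = S * exp(-qT) * phi(d1) * sqrt(T) = 9.9600 * 1.0000000000 * 0.3220173715 * 0.2886173938 = 0.925681


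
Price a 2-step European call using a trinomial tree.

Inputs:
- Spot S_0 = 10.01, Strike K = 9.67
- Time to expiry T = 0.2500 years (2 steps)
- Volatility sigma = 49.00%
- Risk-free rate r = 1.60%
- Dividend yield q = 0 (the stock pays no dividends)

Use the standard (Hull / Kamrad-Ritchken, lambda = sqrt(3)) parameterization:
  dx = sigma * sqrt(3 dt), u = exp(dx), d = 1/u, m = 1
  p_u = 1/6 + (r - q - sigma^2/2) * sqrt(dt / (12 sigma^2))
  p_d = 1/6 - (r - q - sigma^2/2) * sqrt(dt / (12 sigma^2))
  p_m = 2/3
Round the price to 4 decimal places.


Answer: Price = V(0,0) = 1.0885

Derivation:
dt = T/N = 0.125000; dx = sigma*sqrt(3*dt) = 0.300062
u = exp(dx) = 1.349943; d = 1/u = 0.740772
p_u = 0.144994, p_m = 0.666667, p_d = 0.188339
Discount per step: exp(-r*dt) = 0.998002
Stock lattice S(k, j) with j the centered position index:
  k=0: S(0,+0) = 10.0100
  k=1: S(1,-1) = 7.4151; S(1,+0) = 10.0100; S(1,+1) = 13.5129
  k=2: S(2,-2) = 5.4929; S(2,-1) = 7.4151; S(2,+0) = 10.0100; S(2,+1) = 13.5129; S(2,+2) = 18.2417
Terminal payoffs V(N, j) = max(S_T - K, 0):
  V(2,-2) = 0.000000; V(2,-1) = 0.000000; V(2,+0) = 0.340000; V(2,+1) = 3.842931; V(2,+2) = 8.571689
Backward induction: V(k, j) = exp(-r*dt) * [p_u * V(k+1, j+1) + p_m * V(k+1, j) + p_d * V(k+1, j-1)]
  V(1,-1) = exp(-r*dt) * [p_u*0.340000 + p_m*0.000000 + p_d*0.000000] = 0.049199
  V(1,+0) = exp(-r*dt) * [p_u*3.842931 + p_m*0.340000 + p_d*0.000000] = 0.782303
  V(1,+1) = exp(-r*dt) * [p_u*8.571689 + p_m*3.842931 + p_d*0.340000] = 3.861104
  V(0,+0) = exp(-r*dt) * [p_u*3.861104 + p_m*0.782303 + p_d*0.049199] = 1.088460


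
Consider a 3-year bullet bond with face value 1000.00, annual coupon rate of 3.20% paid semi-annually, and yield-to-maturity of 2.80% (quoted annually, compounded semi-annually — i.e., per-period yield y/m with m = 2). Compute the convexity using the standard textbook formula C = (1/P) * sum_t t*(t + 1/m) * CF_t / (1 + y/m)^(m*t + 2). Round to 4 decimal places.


Answer: Convexity = 9.6919

Derivation:
Coupon per period c = face * coupon_rate / m = 16.000000
Periods per year m = 2; per-period yield y/m = 0.014000
Number of cashflows N = 6
Cashflows (t years, CF_t, discount factor 1/(1+y/m)^(m*t), PV):
  t = 0.5000: CF_t = 16.000000, DF = 0.986193, PV = 15.779093
  t = 1.0000: CF_t = 16.000000, DF = 0.972577, PV = 15.561235
  t = 1.5000: CF_t = 16.000000, DF = 0.959149, PV = 15.346386
  t = 2.0000: CF_t = 16.000000, DF = 0.945906, PV = 15.134503
  t = 2.5000: CF_t = 16.000000, DF = 0.932847, PV = 14.925545
  t = 3.0000: CF_t = 1016.000000, DF = 0.919967, PV = 934.686517
Price P = sum_t PV_t = 1011.433279
Convexity numerator sum_t t*(t + 1/m) * CF_t / (1+y/m)^(m*t + 2):
  t = 0.5000: term = 7.673193
  t = 1.0000: term = 22.701754
  t = 1.5000: term = 44.776636
  t = 2.0000: term = 73.597364
  t = 2.5000: term = 108.871840
  t = 3.0000: term = 9545.075480
Convexity = (1/P) * sum = 9802.696267 / 1011.433279 = 9.691886


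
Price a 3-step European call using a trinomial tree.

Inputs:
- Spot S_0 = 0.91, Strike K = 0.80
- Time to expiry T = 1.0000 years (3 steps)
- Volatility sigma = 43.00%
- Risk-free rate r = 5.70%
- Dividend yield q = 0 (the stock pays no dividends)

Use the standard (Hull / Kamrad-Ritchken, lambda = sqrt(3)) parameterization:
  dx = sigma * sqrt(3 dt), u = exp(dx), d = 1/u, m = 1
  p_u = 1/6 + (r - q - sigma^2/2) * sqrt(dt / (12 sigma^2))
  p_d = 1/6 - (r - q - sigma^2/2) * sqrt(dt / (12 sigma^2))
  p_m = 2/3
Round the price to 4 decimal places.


dt = T/N = 0.333333; dx = sigma*sqrt(3*dt) = 0.430000
u = exp(dx) = 1.537258; d = 1/u = 0.650509
p_u = 0.152926, p_m = 0.666667, p_d = 0.180407
Discount per step: exp(-r*dt) = 0.981179
Stock lattice S(k, j) with j the centered position index:
  k=0: S(0,+0) = 0.9100
  k=1: S(1,-1) = 0.5920; S(1,+0) = 0.9100; S(1,+1) = 1.3989
  k=2: S(2,-2) = 0.3851; S(2,-1) = 0.5920; S(2,+0) = 0.9100; S(2,+1) = 1.3989; S(2,+2) = 2.1505
  k=3: S(3,-3) = 0.2505; S(3,-2) = 0.3851; S(3,-1) = 0.5920; S(3,+0) = 0.9100; S(3,+1) = 1.3989; S(3,+2) = 2.1505; S(3,+3) = 3.3058
Terminal payoffs V(N, j) = max(S_T - K, 0):
  V(3,-3) = 0.000000; V(3,-2) = 0.000000; V(3,-1) = 0.000000; V(3,+0) = 0.110000; V(3,+1) = 0.598904; V(3,+2) = 1.350476; V(3,+3) = 2.505836
Backward induction: V(k, j) = exp(-r*dt) * [p_u * V(k+1, j+1) + p_m * V(k+1, j) + p_d * V(k+1, j-1)]
  V(2,-2) = exp(-r*dt) * [p_u*0.000000 + p_m*0.000000 + p_d*0.000000] = 0.000000
  V(2,-1) = exp(-r*dt) * [p_u*0.110000 + p_m*0.000000 + p_d*0.000000] = 0.016505
  V(2,+0) = exp(-r*dt) * [p_u*0.598904 + p_m*0.110000 + p_d*0.000000] = 0.161818
  V(2,+1) = exp(-r*dt) * [p_u*1.350476 + p_m*0.598904 + p_d*0.110000] = 0.613863
  V(2,+2) = exp(-r*dt) * [p_u*2.505836 + p_m*1.350476 + p_d*0.598904] = 1.365382
  V(1,-1) = exp(-r*dt) * [p_u*0.161818 + p_m*0.016505 + p_d*0.000000] = 0.035077
  V(1,+0) = exp(-r*dt) * [p_u*0.613863 + p_m*0.161818 + p_d*0.016505] = 0.200879
  V(1,+1) = exp(-r*dt) * [p_u*1.365382 + p_m*0.613863 + p_d*0.161818] = 0.635056
  V(0,+0) = exp(-r*dt) * [p_u*0.635056 + p_m*0.200879 + p_d*0.035077] = 0.232897

Answer: Price = V(0,0) = 0.2329


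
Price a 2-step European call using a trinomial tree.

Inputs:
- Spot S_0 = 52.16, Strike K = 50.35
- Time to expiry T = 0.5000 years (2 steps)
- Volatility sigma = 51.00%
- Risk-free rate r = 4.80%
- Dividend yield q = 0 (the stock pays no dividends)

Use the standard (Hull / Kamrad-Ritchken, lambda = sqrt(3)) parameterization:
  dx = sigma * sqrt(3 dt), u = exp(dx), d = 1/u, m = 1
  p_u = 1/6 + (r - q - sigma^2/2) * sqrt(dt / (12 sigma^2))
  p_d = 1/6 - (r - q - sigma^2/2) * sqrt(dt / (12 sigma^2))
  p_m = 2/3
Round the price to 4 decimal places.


Answer: Price = V(0,0) = 8.1513

Derivation:
dt = T/N = 0.250000; dx = sigma*sqrt(3*dt) = 0.441673
u = exp(dx) = 1.555307; d = 1/u = 0.642960
p_u = 0.143445, p_m = 0.666667, p_d = 0.189888
Discount per step: exp(-r*dt) = 0.988072
Stock lattice S(k, j) with j the centered position index:
  k=0: S(0,+0) = 52.1600
  k=1: S(1,-1) = 33.5368; S(1,+0) = 52.1600; S(1,+1) = 81.1248
  k=2: S(2,-2) = 21.5628; S(2,-1) = 33.5368; S(2,+0) = 52.1600; S(2,+1) = 81.1248; S(2,+2) = 126.1740
Terminal payoffs V(N, j) = max(S_T - K, 0):
  V(2,-2) = 0.000000; V(2,-1) = 0.000000; V(2,+0) = 1.810000; V(2,+1) = 30.774813; V(2,+2) = 75.823990
Backward induction: V(k, j) = exp(-r*dt) * [p_u * V(k+1, j+1) + p_m * V(k+1, j) + p_d * V(k+1, j-1)]
  V(1,-1) = exp(-r*dt) * [p_u*1.810000 + p_m*0.000000 + p_d*0.000000] = 0.256539
  V(1,+0) = exp(-r*dt) * [p_u*30.774813 + p_m*1.810000 + p_d*0.000000] = 5.554118
  V(1,+1) = exp(-r*dt) * [p_u*75.823990 + p_m*30.774813 + p_d*1.810000] = 31.358268
  V(0,+0) = exp(-r*dt) * [p_u*31.358268 + p_m*5.554118 + p_d*0.256539] = 8.151251


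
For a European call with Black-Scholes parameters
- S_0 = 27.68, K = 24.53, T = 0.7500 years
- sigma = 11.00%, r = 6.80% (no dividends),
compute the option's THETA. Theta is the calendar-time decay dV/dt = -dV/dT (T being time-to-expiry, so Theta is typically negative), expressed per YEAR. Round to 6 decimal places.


Answer: Theta = -1.648815

Derivation:
d1 = 1.8512030175; d2 = 1.7559402231
phi(d1) = 0.0719046143; exp(-qT) = 1.0000000000; exp(-rT) = 0.9502786705
Theta = -S*exp(-qT)*phi(d1)*sigma/(2*sqrt(T)) - r*K*exp(-rT)*N(d2) + q*S*exp(-qT)*N(d1)
N(d1) = 0.9679298241; N(d2) = 0.9604506920; sqrt(T) = 0.8660254038
Term 1 = -27.6800 * 1.0000000000 * 0.0719046143 * 0.1100 / (2 * 0.8660254038) = -0.1264022791
Term 2 = -0.0680 * 24.5300 * 0.9502786705 * 0.9604506920 = -1.5224131134
Term 3 = 0 (no dividend yield, q = 0)
Theta = -0.1264022791 + (-1.5224131134) + (0.0000000000) = -1.648815


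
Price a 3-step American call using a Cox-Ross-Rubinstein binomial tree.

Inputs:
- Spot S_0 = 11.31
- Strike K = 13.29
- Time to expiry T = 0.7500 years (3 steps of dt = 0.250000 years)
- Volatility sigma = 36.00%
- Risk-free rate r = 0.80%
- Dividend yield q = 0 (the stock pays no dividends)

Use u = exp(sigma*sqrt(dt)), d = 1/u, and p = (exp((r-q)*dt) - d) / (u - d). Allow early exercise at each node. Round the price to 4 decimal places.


Answer: Price = V(0,0) = 0.6800

Derivation:
dt = T/N = 0.250000
u = exp(sigma*sqrt(dt)) = 1.197217; d = 1/u = 0.835270
p = (exp((r-q)*dt) - d) / (u - d) = 0.460652
Discount per step: exp(-r*dt) = 0.998002
Stock lattice S(k, i) with i counting down-moves:
  k=0: S(0,0) = 11.3100
  k=1: S(1,0) = 13.5405; S(1,1) = 9.4469
  k=2: S(2,0) = 16.2110; S(2,1) = 11.3100; S(2,2) = 7.8907
  k=3: S(3,0) = 19.4080; S(3,1) = 13.5405; S(3,2) = 9.4469; S(3,3) = 6.5909
Terminal payoffs V(N, i) = max(S_T - K, 0):
  V(3,0) = 6.118038; V(3,1) = 0.250528; V(3,2) = 0.000000; V(3,3) = 0.000000
Backward induction: V(k, i) = exp(-r*dt) * [p * V(k+1, i) + (1-p) * V(k+1, i+1)]; then take max(V_cont, immediate exercise) for American.
  V(2,0) = exp(-r*dt) * [p*6.118038 + (1-p)*0.250528] = 2.947509; exercise = 2.920956; V(2,0) = max -> 2.947509
  V(2,1) = exp(-r*dt) * [p*0.250528 + (1-p)*0.000000] = 0.115176; exercise = 0.000000; V(2,1) = max -> 0.115176
  V(2,2) = exp(-r*dt) * [p*0.000000 + (1-p)*0.000000] = 0.000000; exercise = 0.000000; V(2,2) = max -> 0.000000
  V(1,0) = exp(-r*dt) * [p*2.947509 + (1-p)*0.115176] = 1.417060; exercise = 0.250528; V(1,0) = max -> 1.417060
  V(1,1) = exp(-r*dt) * [p*0.115176 + (1-p)*0.000000] = 0.052950; exercise = 0.000000; V(1,1) = max -> 0.052950
  V(0,0) = exp(-r*dt) * [p*1.417060 + (1-p)*0.052950] = 0.679969; exercise = 0.000000; V(0,0) = max -> 0.679969


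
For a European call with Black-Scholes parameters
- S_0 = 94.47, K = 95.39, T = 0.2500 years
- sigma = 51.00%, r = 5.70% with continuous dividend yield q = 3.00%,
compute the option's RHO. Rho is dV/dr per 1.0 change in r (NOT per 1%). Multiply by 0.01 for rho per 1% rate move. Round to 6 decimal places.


d1 = 0.1159649907; d2 = -0.1390350093
phi(d1) = 0.3962688148; exp(-qT) = 0.9925280548; exp(-rT) = 0.9858510507
N(d2) = 0.4447112421
Rho = K*T*exp(-rT)*N(d2) = 95.3900 * 0.2500 * 0.9858510507 * 0.4447112421 = 10.455198

Answer: Rho = 10.455198


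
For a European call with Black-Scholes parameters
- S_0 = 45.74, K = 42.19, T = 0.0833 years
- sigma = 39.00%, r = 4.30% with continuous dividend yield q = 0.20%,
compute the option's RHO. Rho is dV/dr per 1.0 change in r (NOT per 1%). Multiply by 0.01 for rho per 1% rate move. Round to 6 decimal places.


Answer: Rho = 2.645553

Derivation:
d1 = 0.8043674234; d2 = 0.6918066398
phi(d1) = 0.2886784012; exp(-qT) = 0.9998334139; exp(-rT) = 0.9964245074
N(d2) = 0.7554706168
Rho = K*T*exp(-rT)*N(d2) = 42.1900 * 0.0833 * 0.9964245074 * 0.7554706168 = 2.645553


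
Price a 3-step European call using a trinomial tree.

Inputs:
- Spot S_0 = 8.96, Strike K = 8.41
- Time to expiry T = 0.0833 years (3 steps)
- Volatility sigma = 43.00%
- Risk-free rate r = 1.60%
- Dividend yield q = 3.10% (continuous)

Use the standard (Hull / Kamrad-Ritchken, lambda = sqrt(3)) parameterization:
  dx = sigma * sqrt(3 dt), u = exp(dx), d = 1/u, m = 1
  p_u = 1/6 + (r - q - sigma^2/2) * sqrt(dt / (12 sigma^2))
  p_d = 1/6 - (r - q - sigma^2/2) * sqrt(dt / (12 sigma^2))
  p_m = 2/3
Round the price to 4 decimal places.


dt = T/N = 0.027767; dx = sigma*sqrt(3*dt) = 0.124105
u = exp(dx) = 1.132135; d = 1/u = 0.883287
p_u = 0.154647, p_m = 0.666667, p_d = 0.178687
Discount per step: exp(-r*dt) = 0.999556
Stock lattice S(k, j) with j the centered position index:
  k=0: S(0,+0) = 8.9600
  k=1: S(1,-1) = 7.9142; S(1,+0) = 8.9600; S(1,+1) = 10.1439
  k=2: S(2,-2) = 6.9906; S(2,-1) = 7.9142; S(2,+0) = 8.9600; S(2,+1) = 10.1439; S(2,+2) = 11.4843
  k=3: S(3,-3) = 6.1747; S(3,-2) = 6.9906; S(3,-1) = 7.9142; S(3,+0) = 8.9600; S(3,+1) = 10.1439; S(3,+2) = 11.4843; S(3,+3) = 13.0018
Terminal payoffs V(N, j) = max(S_T - K, 0):
  V(3,-3) = 0.000000; V(3,-2) = 0.000000; V(3,-1) = 0.000000; V(3,+0) = 0.550000; V(3,+1) = 1.733932; V(3,+2) = 3.074303; V(3,+3) = 4.591785
Backward induction: V(k, j) = exp(-r*dt) * [p_u * V(k+1, j+1) + p_m * V(k+1, j) + p_d * V(k+1, j-1)]
  V(2,-2) = exp(-r*dt) * [p_u*0.000000 + p_m*0.000000 + p_d*0.000000] = 0.000000
  V(2,-1) = exp(-r*dt) * [p_u*0.550000 + p_m*0.000000 + p_d*0.000000] = 0.085018
  V(2,+0) = exp(-r*dt) * [p_u*1.733932 + p_m*0.550000 + p_d*0.000000] = 0.634531
  V(2,+1) = exp(-r*dt) * [p_u*3.074303 + p_m*1.733932 + p_d*0.550000] = 1.728895
  V(2,+2) = exp(-r*dt) * [p_u*4.591785 + p_m*3.074303 + p_d*1.733932] = 3.068107
  V(1,-1) = exp(-r*dt) * [p_u*0.634531 + p_m*0.085018 + p_d*0.000000] = 0.154738
  V(1,+0) = exp(-r*dt) * [p_u*1.728895 + p_m*0.634531 + p_d*0.085018] = 0.705267
  V(1,+1) = exp(-r*dt) * [p_u*3.068107 + p_m*1.728895 + p_d*0.634531] = 1.739678
  V(0,+0) = exp(-r*dt) * [p_u*1.739678 + p_m*0.705267 + p_d*0.154738] = 0.766522

Answer: Price = V(0,0) = 0.7665


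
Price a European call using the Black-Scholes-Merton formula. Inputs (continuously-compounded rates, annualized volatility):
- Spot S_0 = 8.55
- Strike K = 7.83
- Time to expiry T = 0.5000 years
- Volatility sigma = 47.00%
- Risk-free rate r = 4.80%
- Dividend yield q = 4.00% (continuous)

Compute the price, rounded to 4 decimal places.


d1 = (ln(S/K) + (r - q + 0.5*sigma^2) * T) / (sigma * sqrt(T)) = 0.44290091
d2 = d1 - sigma * sqrt(T) = 0.11056073
exp(-rT) = 0.97628571; exp(-qT) = 0.98019867
C = S_0 * exp(-qT) * N(d1) - K * exp(-rT) * N(d2)
N(d1) = 0.67108130; N(d2) = 0.54401765
C = 8.5500 * 0.98019867 * 0.67108130 - 7.8300 * 0.97628571 * 0.54401765 = 1.4655

Answer: Price = 1.4655


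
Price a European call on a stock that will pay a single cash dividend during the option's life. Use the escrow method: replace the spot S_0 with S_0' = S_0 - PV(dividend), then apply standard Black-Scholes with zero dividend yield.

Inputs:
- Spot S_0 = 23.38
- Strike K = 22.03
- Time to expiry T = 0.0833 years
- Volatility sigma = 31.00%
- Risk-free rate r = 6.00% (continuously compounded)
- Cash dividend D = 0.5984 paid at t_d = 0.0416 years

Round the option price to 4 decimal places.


Answer: Price = 1.3021

Derivation:
PV(D) = D * exp(-r * t_d) = 0.5984 * 0.99750711 = 0.59690826
S_0' = S_0 - PV(D) = 23.3800 - 0.59690826 = 22.78309174
d1 = (ln(S_0'/K) + (r + sigma^2/2)*T) / (sigma*sqrt(T)) = 0.47628716
d2 = d1 - sigma*sqrt(T) = 0.38681576
exp(-rT) = 0.99501447
N(d1) = 0.68306509; N(d2) = 0.65055370
C = S_0' * N(d1) - K * exp(-rT) * N(d2) = 22.78309174 * 0.68306509 - 22.0300 * 0.99501447 * 0.65055370 = 1.3021


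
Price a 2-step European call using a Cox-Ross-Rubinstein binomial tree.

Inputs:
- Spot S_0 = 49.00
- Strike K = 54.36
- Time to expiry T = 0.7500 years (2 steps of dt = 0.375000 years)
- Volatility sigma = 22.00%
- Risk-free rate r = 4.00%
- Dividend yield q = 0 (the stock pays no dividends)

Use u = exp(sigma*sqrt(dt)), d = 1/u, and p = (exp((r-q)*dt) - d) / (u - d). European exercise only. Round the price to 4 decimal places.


dt = T/N = 0.375000
u = exp(sigma*sqrt(dt)) = 1.144219; d = 1/u = 0.873959
p = (exp((r-q)*dt) - d) / (u - d) = 0.522291
Discount per step: exp(-r*dt) = 0.985112
Stock lattice S(k, i) with i counting down-moves:
  k=0: S(0,0) = 49.0000
  k=1: S(1,0) = 56.0667; S(1,1) = 42.8240
  k=2: S(2,0) = 64.1526; S(2,1) = 49.0000; S(2,2) = 37.4264
Terminal payoffs V(N, i) = max(S_T - K, 0):
  V(2,0) = 9.792571; V(2,1) = 0.000000; V(2,2) = 0.000000
Backward induction: V(k, i) = exp(-r*dt) * [p * V(k+1, i) + (1-p) * V(k+1, i+1)].
  V(1,0) = exp(-r*dt) * [p*9.792571 + (1-p)*0.000000] = 5.038425
  V(1,1) = exp(-r*dt) * [p*0.000000 + (1-p)*0.000000] = 0.000000
  V(0,0) = exp(-r*dt) * [p*5.038425 + (1-p)*0.000000] = 2.592345

Answer: Price = V(0,0) = 2.5923


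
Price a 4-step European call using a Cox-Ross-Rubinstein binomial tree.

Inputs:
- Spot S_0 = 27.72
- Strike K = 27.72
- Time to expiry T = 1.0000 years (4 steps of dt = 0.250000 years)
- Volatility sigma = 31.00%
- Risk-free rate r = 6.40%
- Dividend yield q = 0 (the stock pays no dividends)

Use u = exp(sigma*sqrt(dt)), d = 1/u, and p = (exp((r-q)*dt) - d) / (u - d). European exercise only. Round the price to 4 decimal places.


Answer: Price = V(0,0) = 4.0351

Derivation:
dt = T/N = 0.250000
u = exp(sigma*sqrt(dt)) = 1.167658; d = 1/u = 0.856415
p = (exp((r-q)*dt) - d) / (u - d) = 0.513148
Discount per step: exp(-r*dt) = 0.984127
Stock lattice S(k, i) with i counting down-moves:
  k=0: S(0,0) = 27.7200
  k=1: S(1,0) = 32.3675; S(1,1) = 23.7398
  k=2: S(2,0) = 37.7941; S(2,1) = 27.7200; S(2,2) = 20.3311
  k=3: S(3,0) = 44.1306; S(3,1) = 32.3675; S(3,2) = 23.7398; S(3,3) = 17.4119
  k=4: S(4,0) = 51.5295; S(4,1) = 37.7941; S(4,2) = 27.7200; S(4,3) = 20.3311; S(4,4) = 14.9118
Terminal payoffs V(N, i) = max(S_T - K, 0):
  V(4,0) = 23.809485; V(4,1) = 10.074144; V(4,2) = 0.000000; V(4,3) = 0.000000; V(4,4) = 0.000000
Backward induction: V(k, i) = exp(-r*dt) * [p * V(k+1, i) + (1-p) * V(k+1, i+1)].
  V(3,0) = exp(-r*dt) * [p*23.809485 + (1-p)*10.074144] = 16.850624
  V(3,1) = exp(-r*dt) * [p*10.074144 + (1-p)*0.000000] = 5.087469
  V(3,2) = exp(-r*dt) * [p*0.000000 + (1-p)*0.000000] = 0.000000
  V(3,3) = exp(-r*dt) * [p*0.000000 + (1-p)*0.000000] = 0.000000
  V(2,0) = exp(-r*dt) * [p*16.850624 + (1-p)*5.087469] = 10.947142
  V(2,1) = exp(-r*dt) * [p*5.087469 + (1-p)*0.000000] = 2.569185
  V(2,2) = exp(-r*dt) * [p*0.000000 + (1-p)*0.000000] = 0.000000
  V(1,0) = exp(-r*dt) * [p*10.947142 + (1-p)*2.569185] = 6.759296
  V(1,1) = exp(-r*dt) * [p*2.569185 + (1-p)*0.000000] = 1.297445
  V(0,0) = exp(-r*dt) * [p*6.759296 + (1-p)*1.297445] = 4.035100


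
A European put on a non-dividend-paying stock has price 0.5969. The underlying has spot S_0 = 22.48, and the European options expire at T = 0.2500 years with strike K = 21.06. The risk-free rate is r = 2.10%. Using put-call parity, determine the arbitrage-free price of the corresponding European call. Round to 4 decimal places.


Answer: Call price = 2.1272

Derivation:
Put-call parity: C - P = S_0 * exp(-qT) - K * exp(-rT).
S_0 * exp(-qT) = 22.4800 * 1.00000000 = 22.48000000
K * exp(-rT) = 21.0600 * 0.99476376 = 20.94972473
C = P + S*exp(-qT) - K*exp(-rT)
C = 0.5969 + 22.48000000 - 20.94972473 = 2.1272


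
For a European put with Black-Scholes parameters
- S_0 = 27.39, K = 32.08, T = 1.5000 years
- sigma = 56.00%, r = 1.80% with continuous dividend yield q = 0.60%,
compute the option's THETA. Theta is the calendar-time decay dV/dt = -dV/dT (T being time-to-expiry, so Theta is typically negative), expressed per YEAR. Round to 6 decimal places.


d1 = 0.1387245191; d2 = -0.5471326088
phi(d1) = 0.3951219691; exp(-qT) = 0.9910403788; exp(-rT) = 0.9733612415
Theta = -S*exp(-qT)*phi(d1)*sigma/(2*sqrt(T)) + r*K*exp(-rT)*N(-d2) - q*S*exp(-qT)*N(-d1)
N(-d1) = 0.4448339210; N(-d2) = 0.7078561846; sqrt(T) = 1.2247448714
Term 1 = -27.3900 * 0.9910403788 * 0.3951219691 * 0.5600 / (2 * 1.2247448714) = -2.4520366727
Term 2 = 0.0180 * 32.0800 * 0.9733612415 * 0.7078561846 = 0.3978560299
Term 3 = -0.0060 * 27.3900 * 0.9910403788 * 0.4448339210 = -0.0724490224
Theta = -2.4520366727 + (0.3978560299) + (-0.0724490224) = -2.126630

Answer: Theta = -2.126630


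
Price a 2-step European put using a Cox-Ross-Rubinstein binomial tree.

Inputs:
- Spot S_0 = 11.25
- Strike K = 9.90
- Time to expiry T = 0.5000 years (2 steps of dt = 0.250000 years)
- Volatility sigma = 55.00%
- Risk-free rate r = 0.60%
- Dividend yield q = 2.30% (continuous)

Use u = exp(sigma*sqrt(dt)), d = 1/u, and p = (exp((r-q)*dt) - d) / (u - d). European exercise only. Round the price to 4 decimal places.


Answer: Price = V(0,0) = 1.1275

Derivation:
dt = T/N = 0.250000
u = exp(sigma*sqrt(dt)) = 1.316531; d = 1/u = 0.759572
p = (exp((r-q)*dt) - d) / (u - d) = 0.424065
Discount per step: exp(-r*dt) = 0.998501
Stock lattice S(k, i) with i counting down-moves:
  k=0: S(0,0) = 11.2500
  k=1: S(1,0) = 14.8110; S(1,1) = 8.5452
  k=2: S(2,0) = 19.4991; S(2,1) = 11.2500; S(2,2) = 6.4907
Terminal payoffs V(N, i) = max(K - S_T, 0):
  V(2,0) = 0.000000; V(2,1) = 0.000000; V(2,2) = 3.409315
Backward induction: V(k, i) = exp(-r*dt) * [p * V(k+1, i) + (1-p) * V(k+1, i+1)].
  V(1,0) = exp(-r*dt) * [p*0.000000 + (1-p)*0.000000] = 0.000000
  V(1,1) = exp(-r*dt) * [p*0.000000 + (1-p)*3.409315] = 1.960599
  V(0,0) = exp(-r*dt) * [p*0.000000 + (1-p)*1.960599] = 1.127484


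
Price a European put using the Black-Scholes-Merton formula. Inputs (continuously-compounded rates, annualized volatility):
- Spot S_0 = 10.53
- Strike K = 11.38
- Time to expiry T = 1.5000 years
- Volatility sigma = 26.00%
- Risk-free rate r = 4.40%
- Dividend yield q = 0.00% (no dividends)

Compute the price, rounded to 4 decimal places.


d1 = (ln(S/K) + (r - q + 0.5*sigma^2) * T) / (sigma * sqrt(T)) = 0.12269713
d2 = d1 - sigma * sqrt(T) = -0.19573654
exp(-rT) = 0.93613086; exp(-qT) = 1.00000000
P = K * exp(-rT) * N(-d2) - S_0 * exp(-qT) * N(-d1)
N(-d1) = 0.45117347; N(-d2) = 0.57759181
P = 11.3800 * 0.93613086 * 0.57759181 - 10.5300 * 1.00000000 * 0.45117347 = 1.4023

Answer: Price = 1.4023


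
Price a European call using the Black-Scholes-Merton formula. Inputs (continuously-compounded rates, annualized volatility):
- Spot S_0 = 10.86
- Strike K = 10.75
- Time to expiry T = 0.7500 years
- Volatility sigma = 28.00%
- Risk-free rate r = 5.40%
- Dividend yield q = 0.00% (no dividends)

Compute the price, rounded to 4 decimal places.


d1 = (ln(S/K) + (r - q + 0.5*sigma^2) * T) / (sigma * sqrt(T)) = 0.33024666
d2 = d1 - sigma * sqrt(T) = 0.08775955
exp(-rT) = 0.96030916; exp(-qT) = 1.00000000
C = S_0 * exp(-qT) * N(d1) - K * exp(-rT) * N(d2)
N(d1) = 0.62939320; N(d2) = 0.53496611
C = 10.8600 * 1.00000000 * 0.62939320 - 10.7500 * 0.96030916 * 0.53496611 = 1.3126

Answer: Price = 1.3126


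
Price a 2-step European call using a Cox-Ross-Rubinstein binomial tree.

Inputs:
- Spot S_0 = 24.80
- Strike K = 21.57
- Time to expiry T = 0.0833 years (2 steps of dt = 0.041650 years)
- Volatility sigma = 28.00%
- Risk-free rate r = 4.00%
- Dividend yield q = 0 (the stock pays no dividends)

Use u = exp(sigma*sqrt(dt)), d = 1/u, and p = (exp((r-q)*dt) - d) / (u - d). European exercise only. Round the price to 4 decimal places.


dt = T/N = 0.041650
u = exp(sigma*sqrt(dt)) = 1.058808; d = 1/u = 0.944459
p = (exp((r-q)*dt) - d) / (u - d) = 0.500300
Discount per step: exp(-r*dt) = 0.998335
Stock lattice S(k, i) with i counting down-moves:
  k=0: S(0,0) = 24.8000
  k=1: S(1,0) = 26.2584; S(1,1) = 23.4226
  k=2: S(2,0) = 27.8026; S(2,1) = 24.8000; S(2,2) = 22.1217
Terminal payoffs V(N, i) = max(S_T - K, 0):
  V(2,0) = 6.232621; V(2,1) = 3.230000; V(2,2) = 0.551655
Backward induction: V(k, i) = exp(-r*dt) * [p * V(k+1, i) + (1-p) * V(k+1, i+1)].
  V(1,0) = exp(-r*dt) * [p*6.232621 + (1-p)*3.230000] = 4.724333
  V(1,1) = exp(-r*dt) * [p*3.230000 + (1-p)*0.551655] = 1.888481
  V(0,0) = exp(-r*dt) * [p*4.724333 + (1-p)*1.888481] = 3.301752

Answer: Price = V(0,0) = 3.3018


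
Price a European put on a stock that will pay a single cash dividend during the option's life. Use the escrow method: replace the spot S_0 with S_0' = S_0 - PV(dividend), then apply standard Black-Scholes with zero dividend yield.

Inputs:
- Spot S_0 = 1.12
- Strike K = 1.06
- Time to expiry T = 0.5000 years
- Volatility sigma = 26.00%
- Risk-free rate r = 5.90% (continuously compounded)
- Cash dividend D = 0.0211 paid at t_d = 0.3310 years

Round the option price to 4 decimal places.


PV(D) = D * exp(-r * t_d) = 0.0211 * 0.98066046 = 0.02069194
S_0' = S_0 - PV(D) = 1.1200 - 0.02069194 = 1.09930806
d1 = (ln(S_0'/K) + (r + sigma^2/2)*T) / (sigma*sqrt(T)) = 0.45043812
d2 = d1 - sigma*sqrt(T) = 0.26659036
exp(-rT) = 0.97093088
N(-d1) = 0.32619728; N(-d2) = 0.39489229
P = K * exp(-rT) * N(-d2) - S_0' * N(-d1) = 1.0600 * 0.97093088 * 0.39489229 - 1.09930806 * 0.32619728 = 0.0478

Answer: Price = 0.0478


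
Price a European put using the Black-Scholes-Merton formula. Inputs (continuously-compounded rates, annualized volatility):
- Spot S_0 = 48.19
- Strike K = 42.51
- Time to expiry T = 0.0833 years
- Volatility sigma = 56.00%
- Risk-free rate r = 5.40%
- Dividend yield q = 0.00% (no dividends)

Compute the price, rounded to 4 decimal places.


d1 = (ln(S/K) + (r - q + 0.5*sigma^2) * T) / (sigma * sqrt(T)) = 0.88458576
d2 = d1 - sigma * sqrt(T) = 0.72296002
exp(-rT) = 0.99551190; exp(-qT) = 1.00000000
P = K * exp(-rT) * N(-d2) - S_0 * exp(-qT) * N(-d1)
N(-d1) = 0.18819005; N(-d2) = 0.23485222
P = 42.5100 * 0.99551190 * 0.23485222 - 48.1900 * 1.00000000 * 0.18819005 = 0.8699

Answer: Price = 0.8699


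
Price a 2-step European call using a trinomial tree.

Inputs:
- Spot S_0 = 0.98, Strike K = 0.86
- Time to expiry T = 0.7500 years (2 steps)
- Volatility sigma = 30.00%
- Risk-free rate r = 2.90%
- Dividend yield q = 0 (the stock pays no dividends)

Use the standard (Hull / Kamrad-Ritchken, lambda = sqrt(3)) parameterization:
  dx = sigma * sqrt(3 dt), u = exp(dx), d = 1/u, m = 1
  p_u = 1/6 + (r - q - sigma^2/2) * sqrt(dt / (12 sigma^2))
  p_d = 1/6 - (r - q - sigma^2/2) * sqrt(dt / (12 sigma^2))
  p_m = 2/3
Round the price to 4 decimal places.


dt = T/N = 0.375000; dx = sigma*sqrt(3*dt) = 0.318198
u = exp(dx) = 1.374648; d = 1/u = 0.727459
p_u = 0.157239, p_m = 0.666667, p_d = 0.176095
Discount per step: exp(-r*dt) = 0.989184
Stock lattice S(k, j) with j the centered position index:
  k=0: S(0,+0) = 0.9800
  k=1: S(1,-1) = 0.7129; S(1,+0) = 0.9800; S(1,+1) = 1.3472
  k=2: S(2,-2) = 0.5186; S(2,-1) = 0.7129; S(2,+0) = 0.9800; S(2,+1) = 1.3472; S(2,+2) = 1.8519
Terminal payoffs V(N, j) = max(S_T - K, 0):
  V(2,-2) = 0.000000; V(2,-1) = 0.000000; V(2,+0) = 0.120000; V(2,+1) = 0.487156; V(2,+2) = 0.991865
Backward induction: V(k, j) = exp(-r*dt) * [p_u * V(k+1, j+1) + p_m * V(k+1, j) + p_d * V(k+1, j-1)]
  V(1,-1) = exp(-r*dt) * [p_u*0.120000 + p_m*0.000000 + p_d*0.000000] = 0.018665
  V(1,+0) = exp(-r*dt) * [p_u*0.487156 + p_m*0.120000 + p_d*0.000000] = 0.154906
  V(1,+1) = exp(-r*dt) * [p_u*0.991865 + p_m*0.487156 + p_d*0.120000] = 0.496433
  V(0,+0) = exp(-r*dt) * [p_u*0.496433 + p_m*0.154906 + p_d*0.018665] = 0.182619

Answer: Price = V(0,0) = 0.1826


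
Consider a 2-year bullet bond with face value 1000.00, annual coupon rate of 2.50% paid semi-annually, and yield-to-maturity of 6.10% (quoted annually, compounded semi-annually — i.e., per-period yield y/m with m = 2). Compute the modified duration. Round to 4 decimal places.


Answer: Modified duration = 1.9037

Derivation:
Coupon per period c = face * coupon_rate / m = 12.500000
Periods per year m = 2; per-period yield y/m = 0.030500
Number of cashflows N = 4
Cashflows (t years, CF_t, discount factor 1/(1+y/m)^(m*t), PV):
  t = 0.5000: CF_t = 12.500000, DF = 0.970403, PV = 12.130034
  t = 1.0000: CF_t = 12.500000, DF = 0.941681, PV = 11.771018
  t = 1.5000: CF_t = 12.500000, DF = 0.913810, PV = 11.422628
  t = 2.0000: CF_t = 1012.500000, DF = 0.886764, PV = 897.848471
Price P = sum_t PV_t = 933.172151
First compute Macaulay numerator sum_t t * PV_t:
  t * PV_t at t = 0.5000: 6.065017
  t * PV_t at t = 1.0000: 11.771018
  t * PV_t at t = 1.5000: 17.133942
  t * PV_t at t = 2.0000: 1795.696942
Macaulay duration D = 1830.666919 / 933.172151 = 1.961768
Modified duration = D / (1 + y/m) = 1.961768 / (1 + 0.030500) = 1.903705


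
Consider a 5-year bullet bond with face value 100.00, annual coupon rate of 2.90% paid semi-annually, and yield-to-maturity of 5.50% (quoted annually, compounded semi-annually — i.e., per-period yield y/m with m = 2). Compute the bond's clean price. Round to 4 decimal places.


Answer: Price = 88.7679

Derivation:
Coupon per period c = face * coupon_rate / m = 1.450000
Periods per year m = 2; per-period yield y/m = 0.027500
Number of cashflows N = 10
Cashflows (t years, CF_t, discount factor 1/(1+y/m)^(m*t), PV):
  t = 0.5000: CF_t = 1.450000, DF = 0.973236, PV = 1.411192
  t = 1.0000: CF_t = 1.450000, DF = 0.947188, PV = 1.373423
  t = 1.5000: CF_t = 1.450000, DF = 0.921838, PV = 1.336665
  t = 2.0000: CF_t = 1.450000, DF = 0.897166, PV = 1.300890
  t = 2.5000: CF_t = 1.450000, DF = 0.873154, PV = 1.266073
  t = 3.0000: CF_t = 1.450000, DF = 0.849785, PV = 1.232188
  t = 3.5000: CF_t = 1.450000, DF = 0.827041, PV = 1.199210
  t = 4.0000: CF_t = 1.450000, DF = 0.804906, PV = 1.167114
  t = 4.5000: CF_t = 1.450000, DF = 0.783364, PV = 1.135878
  t = 5.0000: CF_t = 101.450000, DF = 0.762398, PV = 77.345268
Price P = sum_t PV_t = 88.767901


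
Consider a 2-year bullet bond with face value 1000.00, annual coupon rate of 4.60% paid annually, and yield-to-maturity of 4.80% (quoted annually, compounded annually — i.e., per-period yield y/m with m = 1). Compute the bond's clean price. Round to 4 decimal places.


Answer: Price = 996.2706

Derivation:
Coupon per period c = face * coupon_rate / m = 46.000000
Periods per year m = 1; per-period yield y/m = 0.048000
Number of cashflows N = 2
Cashflows (t years, CF_t, discount factor 1/(1+y/m)^(m*t), PV):
  t = 1.0000: CF_t = 46.000000, DF = 0.954198, PV = 43.893130
  t = 2.0000: CF_t = 1046.000000, DF = 0.910495, PV = 952.377484
Price P = sum_t PV_t = 996.270614


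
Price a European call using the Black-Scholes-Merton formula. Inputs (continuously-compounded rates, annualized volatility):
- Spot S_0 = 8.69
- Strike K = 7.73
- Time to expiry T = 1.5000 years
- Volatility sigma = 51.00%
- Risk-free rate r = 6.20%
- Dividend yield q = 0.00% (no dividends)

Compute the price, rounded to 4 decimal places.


d1 = (ln(S/K) + (r - q + 0.5*sigma^2) * T) / (sigma * sqrt(T)) = 0.64861700
d2 = d1 - sigma * sqrt(T) = 0.02399712
exp(-rT) = 0.91119350; exp(-qT) = 1.00000000
C = S_0 * exp(-qT) * N(d1) - K * exp(-rT) * N(d2)
N(d1) = 0.74170702; N(d2) = 0.50957255
C = 8.6900 * 1.00000000 * 0.74170702 - 7.7300 * 0.91119350 * 0.50957255 = 2.8562

Answer: Price = 2.8562


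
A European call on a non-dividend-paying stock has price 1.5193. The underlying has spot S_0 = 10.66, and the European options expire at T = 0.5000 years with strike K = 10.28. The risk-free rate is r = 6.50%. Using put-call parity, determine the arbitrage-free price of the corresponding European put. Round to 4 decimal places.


Answer: Put price = 0.8106

Derivation:
Put-call parity: C - P = S_0 * exp(-qT) - K * exp(-rT).
S_0 * exp(-qT) = 10.6600 * 1.00000000 = 10.66000000
K * exp(-rT) = 10.2800 * 0.96802245 = 9.95127078
P = C - S*exp(-qT) + K*exp(-rT)
P = 1.5193 - 10.66000000 + 9.95127078 = 0.8106


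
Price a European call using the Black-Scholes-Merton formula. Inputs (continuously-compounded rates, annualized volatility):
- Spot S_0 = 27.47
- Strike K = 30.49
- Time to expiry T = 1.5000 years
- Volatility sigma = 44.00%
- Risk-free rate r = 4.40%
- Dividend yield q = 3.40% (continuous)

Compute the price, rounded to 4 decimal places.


Answer: Price = 4.6621

Derivation:
d1 = (ln(S/K) + (r - q + 0.5*sigma^2) * T) / (sigma * sqrt(T)) = 0.10372427
d2 = d1 - sigma * sqrt(T) = -0.43516347
exp(-rT) = 0.93613086; exp(-qT) = 0.95027867
C = S_0 * exp(-qT) * N(d1) - K * exp(-rT) * N(d2)
N(d1) = 0.54130592; N(d2) = 0.33172189
C = 27.4700 * 0.95027867 * 0.54130592 - 30.4900 * 0.93613086 * 0.33172189 = 4.6621


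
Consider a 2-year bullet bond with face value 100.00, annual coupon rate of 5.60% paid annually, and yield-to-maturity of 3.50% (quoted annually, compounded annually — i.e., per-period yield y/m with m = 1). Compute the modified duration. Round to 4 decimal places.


Answer: Modified duration = 1.8821

Derivation:
Coupon per period c = face * coupon_rate / m = 5.600000
Periods per year m = 1; per-period yield y/m = 0.035000
Number of cashflows N = 2
Cashflows (t years, CF_t, discount factor 1/(1+y/m)^(m*t), PV):
  t = 1.0000: CF_t = 5.600000, DF = 0.966184, PV = 5.410628
  t = 2.0000: CF_t = 105.600000, DF = 0.933511, PV = 98.578730
Price P = sum_t PV_t = 103.989358
First compute Macaulay numerator sum_t t * PV_t:
  t * PV_t at t = 1.0000: 5.410628
  t * PV_t at t = 2.0000: 197.157460
Macaulay duration D = 202.568088 / 103.989358 = 1.947969
Modified duration = D / (1 + y/m) = 1.947969 / (1 + 0.035000) = 1.882096


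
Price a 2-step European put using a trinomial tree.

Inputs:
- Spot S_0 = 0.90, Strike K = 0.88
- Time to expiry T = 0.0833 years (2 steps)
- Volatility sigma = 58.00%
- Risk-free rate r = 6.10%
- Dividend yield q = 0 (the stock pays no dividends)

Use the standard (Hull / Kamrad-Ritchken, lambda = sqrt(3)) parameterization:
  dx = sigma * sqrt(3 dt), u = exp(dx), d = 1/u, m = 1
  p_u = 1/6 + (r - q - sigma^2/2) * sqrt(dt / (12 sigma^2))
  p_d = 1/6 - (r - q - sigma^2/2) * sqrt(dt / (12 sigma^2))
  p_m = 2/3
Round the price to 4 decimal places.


Answer: Price = V(0,0) = 0.0435

Derivation:
dt = T/N = 0.041650; dx = sigma*sqrt(3*dt) = 0.205020
u = exp(dx) = 1.227550; d = 1/u = 0.814631
p_u = 0.155778, p_m = 0.666667, p_d = 0.177556
Discount per step: exp(-r*dt) = 0.997463
Stock lattice S(k, j) with j the centered position index:
  k=0: S(0,+0) = 0.9000
  k=1: S(1,-1) = 0.7332; S(1,+0) = 0.9000; S(1,+1) = 1.1048
  k=2: S(2,-2) = 0.5973; S(2,-1) = 0.7332; S(2,+0) = 0.9000; S(2,+1) = 1.1048; S(2,+2) = 1.3562
Terminal payoffs V(N, j) = max(K - S_T, 0):
  V(2,-2) = 0.282739; V(2,-1) = 0.146832; V(2,+0) = 0.000000; V(2,+1) = 0.000000; V(2,+2) = 0.000000
Backward induction: V(k, j) = exp(-r*dt) * [p_u * V(k+1, j+1) + p_m * V(k+1, j) + p_d * V(k+1, j-1)]
  V(1,-1) = exp(-r*dt) * [p_u*0.000000 + p_m*0.146832 + p_d*0.282739] = 0.147714
  V(1,+0) = exp(-r*dt) * [p_u*0.000000 + p_m*0.000000 + p_d*0.146832] = 0.026005
  V(1,+1) = exp(-r*dt) * [p_u*0.000000 + p_m*0.000000 + p_d*0.000000] = 0.000000
  V(0,+0) = exp(-r*dt) * [p_u*0.000000 + p_m*0.026005 + p_d*0.147714] = 0.043453


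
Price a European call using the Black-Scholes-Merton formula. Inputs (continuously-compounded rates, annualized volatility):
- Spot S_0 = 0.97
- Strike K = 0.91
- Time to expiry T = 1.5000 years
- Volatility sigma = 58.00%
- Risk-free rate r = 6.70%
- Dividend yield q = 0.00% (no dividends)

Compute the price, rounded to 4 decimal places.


Answer: Price = 0.3287

Derivation:
d1 = (ln(S/K) + (r - q + 0.5*sigma^2) * T) / (sigma * sqrt(T)) = 0.58654225
d2 = d1 - sigma * sqrt(T) = -0.12380978
exp(-rT) = 0.90438511; exp(-qT) = 1.00000000
C = S_0 * exp(-qT) * N(d1) - K * exp(-rT) * N(d2)
N(d1) = 0.72124441; N(d2) = 0.45073294
C = 0.9700 * 1.00000000 * 0.72124441 - 0.9100 * 0.90438511 * 0.45073294 = 0.3287
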